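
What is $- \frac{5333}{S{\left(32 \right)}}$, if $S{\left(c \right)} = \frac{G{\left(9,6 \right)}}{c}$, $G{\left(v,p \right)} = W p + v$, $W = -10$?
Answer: $\frac{170656}{51} \approx 3346.2$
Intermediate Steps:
$G{\left(v,p \right)} = v - 10 p$ ($G{\left(v,p \right)} = - 10 p + v = v - 10 p$)
$S{\left(c \right)} = - \frac{51}{c}$ ($S{\left(c \right)} = \frac{9 - 60}{c} = - \frac{51}{c}$)
$- \frac{5333}{S{\left(32 \right)}} = - \frac{5333}{\left(-51\right) \frac{1}{32}} = - \frac{5333}{- \frac{51}{32}} = \left(-5333\right) \left(- \frac{32}{51}\right) = \frac{170656}{51}$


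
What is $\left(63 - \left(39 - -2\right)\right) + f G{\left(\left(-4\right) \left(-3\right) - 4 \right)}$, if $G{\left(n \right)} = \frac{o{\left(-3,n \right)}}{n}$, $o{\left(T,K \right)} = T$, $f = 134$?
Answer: $- \frac{113}{4} \approx -28.25$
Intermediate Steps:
$G{\left(n \right)} = - \frac{3}{n}$
$\left(63 - \left(39 - -2\right)\right) + f G{\left(\left(-4\right) \left(-3\right) - 4 \right)} = \left(63 - \left(39 - -2\right)\right) + 134 \left(- \frac{3}{\left(-4\right) \left(-3\right) - 4}\right) = \left(63 - \left(39 + 2\right)\right) + 134 \left(- \frac{3}{12 - 4}\right) = \left(63 - 41\right) + 134 \left(- \frac{3}{8}\right) = \left(63 - 41\right) + 134 \left(\left(-3\right) \frac{1}{8}\right) = 22 + 134 \left(- \frac{3}{8}\right) = 22 - \frac{201}{4} = - \frac{113}{4}$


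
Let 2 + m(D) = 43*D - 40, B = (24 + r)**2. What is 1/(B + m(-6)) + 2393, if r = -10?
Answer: 248871/104 ≈ 2393.0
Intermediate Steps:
B = 196 (B = (24 - 10)**2 = 14**2 = 196)
m(D) = -42 + 43*D (m(D) = -2 + (43*D - 40) = -2 + (-40 + 43*D) = -42 + 43*D)
1/(B + m(-6)) + 2393 = 1/(196 + (-42 + 43*(-6))) + 2393 = 1/(196 + (-42 - 258)) + 2393 = 1/(196 - 300) + 2393 = 1/(-104) + 2393 = -1/104 + 2393 = 248871/104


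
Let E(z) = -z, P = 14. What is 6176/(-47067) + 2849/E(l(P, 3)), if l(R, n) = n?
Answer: -14901379/15689 ≈ -949.80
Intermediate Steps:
6176/(-47067) + 2849/E(l(P, 3)) = 6176/(-47067) + 2849/((-1*3)) = 6176*(-1/47067) + 2849/(-3) = -6176/47067 + 2849*(-⅓) = -6176/47067 - 2849/3 = -14901379/15689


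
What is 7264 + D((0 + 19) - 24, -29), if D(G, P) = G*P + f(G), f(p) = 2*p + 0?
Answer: 7399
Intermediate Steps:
f(p) = 2*p
D(G, P) = 2*G + G*P (D(G, P) = G*P + 2*G = 2*G + G*P)
7264 + D((0 + 19) - 24, -29) = 7264 + ((0 + 19) - 24)*(2 - 29) = 7264 + (19 - 24)*(-27) = 7264 - 5*(-27) = 7264 + 135 = 7399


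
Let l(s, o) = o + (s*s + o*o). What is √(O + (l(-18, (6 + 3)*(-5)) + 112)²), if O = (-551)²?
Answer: √6140657 ≈ 2478.0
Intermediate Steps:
l(s, o) = o + o² + s² (l(s, o) = o + (s² + o²) = o + (o² + s²) = o + o² + s²)
O = 303601
√(O + (l(-18, (6 + 3)*(-5)) + 112)²) = √(303601 + (((6 + 3)*(-5) + ((6 + 3)*(-5))² + (-18)²) + 112)²) = √(303601 + ((9*(-5) + (9*(-5))² + 324) + 112)²) = √(303601 + ((-45 + (-45)² + 324) + 112)²) = √(303601 + ((-45 + 2025 + 324) + 112)²) = √(303601 + (2304 + 112)²) = √(303601 + 2416²) = √(303601 + 5837056) = √6140657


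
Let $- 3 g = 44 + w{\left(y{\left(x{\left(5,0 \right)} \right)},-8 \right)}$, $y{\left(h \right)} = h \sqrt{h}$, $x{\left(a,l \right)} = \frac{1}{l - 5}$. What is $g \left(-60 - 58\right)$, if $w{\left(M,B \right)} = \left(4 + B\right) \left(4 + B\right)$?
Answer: $2360$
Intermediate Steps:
$x{\left(a,l \right)} = \frac{1}{-5 + l}$
$y{\left(h \right)} = h^{\frac{3}{2}}$
$w{\left(M,B \right)} = \left(4 + B\right)^{2}$
$g = -20$ ($g = - \frac{44 + \left(4 - 8\right)^{2}}{3} = - \frac{44 + \left(-4\right)^{2}}{3} = - \frac{44 + 16}{3} = \left(- \frac{1}{3}\right) 60 = -20$)
$g \left(-60 - 58\right) = - 20 \left(-60 - 58\right) = \left(-20\right) \left(-118\right) = 2360$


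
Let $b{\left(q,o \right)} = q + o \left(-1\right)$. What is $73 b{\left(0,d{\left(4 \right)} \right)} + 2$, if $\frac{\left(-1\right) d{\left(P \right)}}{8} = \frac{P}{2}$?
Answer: $1170$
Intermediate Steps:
$d{\left(P \right)} = - 4 P$ ($d{\left(P \right)} = - 8 \frac{P}{2} = - 4 P$)
$b{\left(q,o \right)} = q - o$
$73 b{\left(0,d{\left(4 \right)} \right)} + 2 = 73 \left(0 - \left(-4\right) 4\right) + 2 = 73 \left(0 - -16\right) + 2 = 73 \left(0 + 16\right) + 2 = 73 \cdot 16 + 2 = 1168 + 2 = 1170$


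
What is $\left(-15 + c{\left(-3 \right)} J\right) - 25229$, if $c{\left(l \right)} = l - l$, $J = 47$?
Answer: $-25244$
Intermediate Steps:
$c{\left(l \right)} = 0$
$\left(-15 + c{\left(-3 \right)} J\right) - 25229 = \left(-15 + 0 \cdot 47\right) - 25229 = \left(-15 + 0\right) - 25229 = -15 - 25229 = -25244$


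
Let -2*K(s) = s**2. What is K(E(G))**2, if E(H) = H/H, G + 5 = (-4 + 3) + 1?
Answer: 1/4 ≈ 0.25000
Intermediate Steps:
G = -5 (G = -5 + ((-4 + 3) + 1) = -5 + (-1 + 1) = -5 + 0 = -5)
E(H) = 1
K(s) = -s**2/2
K(E(G))**2 = (-1/2*1**2)**2 = (-1/2*1)**2 = (-1/2)**2 = 1/4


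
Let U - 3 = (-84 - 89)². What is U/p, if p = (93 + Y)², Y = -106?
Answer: 29932/169 ≈ 177.11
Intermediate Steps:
U = 29932 (U = 3 + (-84 - 89)² = 3 + (-173)² = 3 + 29929 = 29932)
p = 169 (p = (93 - 106)² = (-13)² = 169)
U/p = 29932/169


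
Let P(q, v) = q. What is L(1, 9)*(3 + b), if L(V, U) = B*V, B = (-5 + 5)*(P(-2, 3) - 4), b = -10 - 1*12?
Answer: 0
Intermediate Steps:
b = -22 (b = -10 - 12 = -22)
B = 0 (B = (-5 + 5)*(-2 - 4) = 0*(-6) = 0)
L(V, U) = 0 (L(V, U) = 0*V = 0)
L(1, 9)*(3 + b) = 0*(3 - 22) = 0*(-19) = 0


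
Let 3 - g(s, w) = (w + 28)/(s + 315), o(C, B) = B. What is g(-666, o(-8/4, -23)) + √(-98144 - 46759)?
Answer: 1058/351 + I*√144903 ≈ 3.0142 + 380.66*I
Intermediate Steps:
g(s, w) = 3 - (28 + w)/(315 + s) (g(s, w) = 3 - (w + 28)/(s + 315) = 3 - (28 + w)/(315 + s))
g(-666, o(-8/4, -23)) + √(-98144 - 46759) = (917 - 1*(-23) + 3*(-666))/(315 - 666) + √(-98144 - 46759) = (917 + 23 - 1998)/(-351) + √(-144903) = -1/351*(-1058) + I*√144903 = 1058/351 + I*√144903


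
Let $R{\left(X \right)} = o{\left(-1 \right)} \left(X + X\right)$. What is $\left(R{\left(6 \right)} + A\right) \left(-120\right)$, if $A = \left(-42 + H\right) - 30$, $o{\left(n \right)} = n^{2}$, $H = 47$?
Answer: $1560$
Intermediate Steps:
$A = -25$ ($A = \left(-42 + 47\right) - 30 = 5 - 30 = -25$)
$R{\left(X \right)} = 2 X$ ($R{\left(X \right)} = \left(-1\right)^{2} \left(X + X\right) = 1 \cdot 2 X = 2 X$)
$\left(R{\left(6 \right)} + A\right) \left(-120\right) = \left(2 \cdot 6 - 25\right) \left(-120\right) = \left(12 - 25\right) \left(-120\right) = \left(-13\right) \left(-120\right) = 1560$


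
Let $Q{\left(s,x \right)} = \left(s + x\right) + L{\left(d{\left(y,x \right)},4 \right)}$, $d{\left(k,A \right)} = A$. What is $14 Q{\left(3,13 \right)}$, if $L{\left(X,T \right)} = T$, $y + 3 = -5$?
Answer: $280$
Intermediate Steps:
$y = -8$ ($y = -3 - 5 = -8$)
$Q{\left(s,x \right)} = 4 + s + x$ ($Q{\left(s,x \right)} = \left(s + x\right) + 4 = 4 + s + x$)
$14 Q{\left(3,13 \right)} = 14 \left(4 + 3 + 13\right) = 14 \cdot 20 = 280$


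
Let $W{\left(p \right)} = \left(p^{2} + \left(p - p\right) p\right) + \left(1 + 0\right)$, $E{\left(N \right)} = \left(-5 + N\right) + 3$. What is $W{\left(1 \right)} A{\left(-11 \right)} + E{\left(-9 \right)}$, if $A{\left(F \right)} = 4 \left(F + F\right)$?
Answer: $-187$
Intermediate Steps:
$A{\left(F \right)} = 8 F$ ($A{\left(F \right)} = 4 \cdot 2 F = 8 F$)
$E{\left(N \right)} = -2 + N$
$W{\left(p \right)} = 1 + p^{2}$ ($W{\left(p \right)} = \left(p^{2} + 0 p\right) + 1 = \left(p^{2} + 0\right) + 1 = p^{2} + 1 = 1 + p^{2}$)
$W{\left(1 \right)} A{\left(-11 \right)} + E{\left(-9 \right)} = \left(1 + 1^{2}\right) 8 \left(-11\right) - 11 = \left(1 + 1\right) \left(-88\right) - 11 = 2 \left(-88\right) - 11 = -176 - 11 = -187$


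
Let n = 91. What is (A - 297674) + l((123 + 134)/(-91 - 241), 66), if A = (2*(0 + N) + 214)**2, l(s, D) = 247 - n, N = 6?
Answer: -246442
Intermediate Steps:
l(s, D) = 156 (l(s, D) = 247 - 1*91 = 247 - 91 = 156)
A = 51076 (A = (2*(0 + 6) + 214)**2 = (2*6 + 214)**2 = (12 + 214)**2 = 226**2 = 51076)
(A - 297674) + l((123 + 134)/(-91 - 241), 66) = (51076 - 297674) + 156 = -246598 + 156 = -246442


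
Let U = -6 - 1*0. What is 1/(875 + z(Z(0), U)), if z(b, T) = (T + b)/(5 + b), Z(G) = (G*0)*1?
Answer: 5/4369 ≈ 0.0011444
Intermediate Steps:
Z(G) = 0 (Z(G) = 0*1 = 0)
U = -6 (U = -6 + 0 = -6)
z(b, T) = (T + b)/(5 + b)
1/(875 + z(Z(0), U)) = 1/(875 + (-6 + 0)/(5 + 0)) = 1/(875 - 6/5) = 1/(4369/5) = 5/4369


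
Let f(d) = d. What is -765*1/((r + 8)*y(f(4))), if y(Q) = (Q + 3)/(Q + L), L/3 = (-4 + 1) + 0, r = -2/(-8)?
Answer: 5100/77 ≈ 66.234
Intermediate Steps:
r = 1/4 (r = -2*(-1/8) = 1/4 ≈ 0.25000)
L = -9 (L = 3*((-4 + 1) + 0) = 3*(-3 + 0) = 3*(-3) = -9)
y(Q) = (3 + Q)/(-9 + Q) (y(Q) = (Q + 3)/(Q - 9) = (3 + Q)/(-9 + Q))
-765*1/((r + 8)*y(f(4))) = -765*(-9 + 4)/((3 + 4)*(1/4 + 8)) = -765/(33*(7/(-5))/4) = -765/(33*(-1/5*7)/4) = -765/((33/4)*(-7/5)) = -765/(-231/20) = -765*(-20/231) = 5100/77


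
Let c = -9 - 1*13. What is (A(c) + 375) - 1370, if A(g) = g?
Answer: -1017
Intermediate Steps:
c = -22 (c = -9 - 13 = -22)
(A(c) + 375) - 1370 = (-22 + 375) - 1370 = 353 - 1370 = -1017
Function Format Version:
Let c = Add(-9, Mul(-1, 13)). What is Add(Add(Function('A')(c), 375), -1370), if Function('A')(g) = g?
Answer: -1017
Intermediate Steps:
c = -22 (c = Add(-9, -13) = -22)
Add(Add(Function('A')(c), 375), -1370) = Add(Add(-22, 375), -1370) = Add(353, -1370) = -1017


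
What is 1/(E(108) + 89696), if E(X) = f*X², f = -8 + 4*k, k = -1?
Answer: -1/50272 ≈ -1.9892e-5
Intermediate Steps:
f = -12 (f = -8 + 4*(-1) = -8 - 4 = -12)
E(X) = -12*X²
1/(E(108) + 89696) = 1/(-12*108² + 89696) = 1/(-12*11664 + 89696) = 1/(-139968 + 89696) = 1/(-50272) = -1/50272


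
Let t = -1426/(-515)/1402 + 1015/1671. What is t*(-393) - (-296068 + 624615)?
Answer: -66114148565073/201085355 ≈ -3.2879e+5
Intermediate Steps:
t = 367621648/603256065 (t = -1426*(-1/515)*(1/1402) + 1015*(1/1671) = (1426/515)*(1/1402) + 1015/1671 = 713/361015 + 1015/1671 = 367621648/603256065 ≈ 0.60940)
t*(-393) - (-296068 + 624615) = (367621648/603256065)*(-393) - (-296068 + 624615) = -48158435888/201085355 - 1*328547 = -48158435888/201085355 - 328547 = -66114148565073/201085355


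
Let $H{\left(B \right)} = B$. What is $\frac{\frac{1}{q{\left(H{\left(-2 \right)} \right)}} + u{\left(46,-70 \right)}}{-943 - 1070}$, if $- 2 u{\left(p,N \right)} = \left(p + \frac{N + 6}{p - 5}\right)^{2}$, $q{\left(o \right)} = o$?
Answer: $\frac{3321365}{6767706} \approx 0.49077$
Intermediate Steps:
$u{\left(p,N \right)} = - \frac{\left(p + \frac{6 + N}{-5 + p}\right)^{2}}{2}$ ($u{\left(p,N \right)} = - \frac{\left(p + \frac{N + 6}{p - 5}\right)^{2}}{2} = - \frac{\left(p + \frac{6 + N}{-5 + p}\right)^{2}}{2}$)
$\frac{\frac{1}{q{\left(H{\left(-2 \right)} \right)}} + u{\left(46,-70 \right)}}{-943 - 1070} = \frac{\frac{1}{-2} - \frac{\left(6 - 70 + 46^{2} - 230\right)^{2}}{2 \left(-5 + 46\right)^{2}}}{-943 - 1070} = \frac{- \frac{1}{2} - \frac{\left(6 - 70 + 2116 - 230\right)^{2}}{2 \cdot 1681}}{-2013} = \left(- \frac{1}{2} - \frac{1822^{2}}{3362}\right) \left(- \frac{1}{2013}\right) = \left(- \frac{1}{2} - \frac{1}{3362} \cdot 3319684\right) \left(- \frac{1}{2013}\right) = \left(- \frac{1}{2} - \frac{1659842}{1681}\right) \left(- \frac{1}{2013}\right) = \left(- \frac{3321365}{3362}\right) \left(- \frac{1}{2013}\right) = \frac{3321365}{6767706}$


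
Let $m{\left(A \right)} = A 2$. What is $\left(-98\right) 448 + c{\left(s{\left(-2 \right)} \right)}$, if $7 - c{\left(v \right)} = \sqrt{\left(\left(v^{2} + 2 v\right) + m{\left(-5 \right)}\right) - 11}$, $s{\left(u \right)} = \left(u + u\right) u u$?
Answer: $-43897 - \sqrt{203} \approx -43911.0$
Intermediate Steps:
$m{\left(A \right)} = 2 A$
$s{\left(u \right)} = 2 u^{3}$ ($s{\left(u \right)} = 2 u u u = 2 u^{2} u = 2 u^{3}$)
$c{\left(v \right)} = 7 - \sqrt{-21 + v^{2} + 2 v}$ ($c{\left(v \right)} = 7 - \sqrt{\left(\left(v^{2} + 2 v\right) + 2 \left(-5\right)\right) - 11} = 7 - \sqrt{\left(\left(v^{2} + 2 v\right) - 10\right) - 11} = 7 - \sqrt{\left(-10 + v^{2} + 2 v\right) - 11} = 7 - \sqrt{-21 + v^{2} + 2 v}$)
$\left(-98\right) 448 + c{\left(s{\left(-2 \right)} \right)} = \left(-98\right) 448 + \left(7 - \sqrt{-21 + \left(2 \left(-2\right)^{3}\right)^{2} + 2 \cdot 2 \left(-2\right)^{3}}\right) = -43904 + \left(7 - \sqrt{-21 + \left(2 \left(-8\right)\right)^{2} + 2 \cdot 2 \left(-8\right)}\right) = -43904 + \left(7 - \sqrt{-21 + \left(-16\right)^{2} + 2 \left(-16\right)}\right) = -43904 + \left(7 - \sqrt{-21 + 256 - 32}\right) = -43904 + \left(7 - \sqrt{203}\right) = -43897 - \sqrt{203}$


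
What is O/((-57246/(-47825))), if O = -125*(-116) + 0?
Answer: 11956250/987 ≈ 12114.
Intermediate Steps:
O = 14500 (O = 14500 + 0 = 14500)
O/((-57246/(-47825))) = 14500/((-57246/(-47825))) = 14500/((-57246*(-1/47825))) = 14500/(57246/47825) = 14500*(47825/57246) = 11956250/987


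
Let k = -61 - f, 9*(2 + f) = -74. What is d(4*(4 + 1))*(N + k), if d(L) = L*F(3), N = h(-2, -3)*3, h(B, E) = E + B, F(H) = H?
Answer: -11840/3 ≈ -3946.7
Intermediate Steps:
h(B, E) = B + E
N = -15 (N = (-2 - 3)*3 = -5*3 = -15)
d(L) = 3*L (d(L) = L*3 = 3*L)
f = -92/9 (f = -2 + (⅑)*(-74) = -2 - 74/9 = -92/9 ≈ -10.222)
k = -457/9 (k = -61 - 1*(-92/9) = -61 + 92/9 = -457/9 ≈ -50.778)
d(4*(4 + 1))*(N + k) = (3*(4*(4 + 1)))*(-15 - 457/9) = (3*(4*5))*(-592/9) = (3*20)*(-592/9) = 60*(-592/9) = -11840/3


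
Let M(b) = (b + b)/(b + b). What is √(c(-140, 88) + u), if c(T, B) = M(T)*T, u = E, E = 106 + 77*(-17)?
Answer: I*√1343 ≈ 36.647*I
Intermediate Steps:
E = -1203 (E = 106 - 1309 = -1203)
u = -1203
M(b) = 1 (M(b) = (2*b)/((2*b)) = (2*b)*(1/(2*b)) = 1)
c(T, B) = T (c(T, B) = 1*T = T)
√(c(-140, 88) + u) = √(-140 - 1203) = √(-1343) = I*√1343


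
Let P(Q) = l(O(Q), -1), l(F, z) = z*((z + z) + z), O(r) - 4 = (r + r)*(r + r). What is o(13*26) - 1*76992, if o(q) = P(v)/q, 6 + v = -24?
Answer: -26023293/338 ≈ -76992.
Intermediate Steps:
O(r) = 4 + 4*r**2 (O(r) = 4 + (r + r)*(r + r) = 4 + (2*r)*(2*r) = 4 + 4*r**2)
v = -30 (v = -6 - 24 = -30)
l(F, z) = 3*z**2 (l(F, z) = z*(2*z + z) = z*(3*z) = 3*z**2)
P(Q) = 3 (P(Q) = 3*(-1)**2 = 3*1 = 3)
o(q) = 3/q
o(13*26) - 1*76992 = 3/((13*26)) - 1*76992 = 3/338 - 76992 = -26023293/338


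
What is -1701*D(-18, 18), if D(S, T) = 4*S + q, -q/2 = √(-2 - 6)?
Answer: 122472 + 6804*I*√2 ≈ 1.2247e+5 + 9622.3*I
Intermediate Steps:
q = -4*I*√2 (q = -2*√(-2 - 6) = -4*I*√2 ≈ -5.6569*I)
D(S, T) = 4*S - 4*I*√2
-1701*D(-18, 18) = -1701*(4*(-18) - 4*I*√2) = -1701*(-72 - 4*I*√2) = 122472 + 6804*I*√2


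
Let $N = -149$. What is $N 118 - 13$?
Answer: $-17595$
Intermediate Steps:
$N 118 - 13 = \left(-149\right) 118 - 13 = -17582 - 13 = -17595$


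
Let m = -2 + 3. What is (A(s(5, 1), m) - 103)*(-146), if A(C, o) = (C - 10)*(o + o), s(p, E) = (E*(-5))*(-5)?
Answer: 10658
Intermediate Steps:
m = 1
s(p, E) = 25*E (s(p, E) = -5*E*(-5) = 25*E)
A(C, o) = 2*o*(-10 + C) (A(C, o) = (-10 + C)*(2*o) = 2*o*(-10 + C))
(A(s(5, 1), m) - 103)*(-146) = (2*1*(-10 + 25*1) - 103)*(-146) = (2*1*(-10 + 25) - 103)*(-146) = (2*1*15 - 103)*(-146) = (30 - 103)*(-146) = -73*(-146) = 10658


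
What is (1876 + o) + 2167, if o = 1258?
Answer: 5301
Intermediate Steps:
(1876 + o) + 2167 = (1876 + 1258) + 2167 = 3134 + 2167 = 5301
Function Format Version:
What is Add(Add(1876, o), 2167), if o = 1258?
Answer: 5301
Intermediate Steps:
Add(Add(1876, o), 2167) = Add(Add(1876, 1258), 2167) = Add(3134, 2167) = 5301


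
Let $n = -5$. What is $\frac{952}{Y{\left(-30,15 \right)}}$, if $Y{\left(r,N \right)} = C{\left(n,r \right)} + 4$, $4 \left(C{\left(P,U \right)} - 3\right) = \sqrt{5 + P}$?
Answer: $136$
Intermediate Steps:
$C{\left(P,U \right)} = 3 + \frac{\sqrt{5 + P}}{4}$
$Y{\left(r,N \right)} = 7$ ($Y{\left(r,N \right)} = \left(3 + \frac{\sqrt{5 - 5}}{4}\right) + 4 = \left(3 + \frac{\sqrt{0}}{4}\right) + 4 = \left(3 + \frac{1}{4} \cdot 0\right) + 4 = \left(3 + 0\right) + 4 = 3 + 4 = 7$)
$\frac{952}{Y{\left(-30,15 \right)}} = \frac{952}{7} = 952 \cdot \frac{1}{7} = 136$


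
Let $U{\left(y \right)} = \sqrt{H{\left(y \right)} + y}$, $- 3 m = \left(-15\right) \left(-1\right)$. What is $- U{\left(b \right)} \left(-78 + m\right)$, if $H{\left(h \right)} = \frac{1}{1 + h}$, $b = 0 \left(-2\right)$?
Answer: $83$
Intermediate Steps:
$b = 0$
$m = -5$ ($m = - \frac{\left(-15\right) \left(-1\right)}{3} = \left(- \frac{1}{3}\right) 15 = -5$)
$U{\left(y \right)} = \sqrt{y + \frac{1}{1 + y}}$ ($U{\left(y \right)} = \sqrt{\frac{1}{1 + y} + y} = \sqrt{y + \frac{1}{1 + y}}$)
$- U{\left(b \right)} \left(-78 + m\right) = - \sqrt{\frac{1 + 0 \left(1 + 0\right)}{1 + 0}} \left(-78 - 5\right) = - \sqrt{\frac{1 + 0 \cdot 1}{1}} \left(-83\right) = - \sqrt{1 \left(1 + 0\right)} \left(-83\right) = - \sqrt{1 \cdot 1} \left(-83\right) = - \sqrt{1} \left(-83\right) = - 1 \left(-83\right) = \left(-1\right) \left(-83\right) = 83$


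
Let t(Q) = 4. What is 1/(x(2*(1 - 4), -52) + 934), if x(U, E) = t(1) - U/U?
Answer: 1/937 ≈ 0.0010672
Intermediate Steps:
x(U, E) = 3 (x(U, E) = 4 - U/U = 4 - 1*1 = 4 - 1 = 3)
1/(x(2*(1 - 4), -52) + 934) = 1/(3 + 934) = 1/937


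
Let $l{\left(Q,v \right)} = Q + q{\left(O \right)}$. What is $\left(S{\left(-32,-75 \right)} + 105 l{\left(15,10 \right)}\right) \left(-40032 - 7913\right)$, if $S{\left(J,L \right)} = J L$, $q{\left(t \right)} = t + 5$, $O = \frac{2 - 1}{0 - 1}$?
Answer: $-210718275$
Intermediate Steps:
$O = -1$ ($O = 1 \frac{1}{-1} = 1 \left(-1\right) = -1$)
$q{\left(t \right)} = 5 + t$
$l{\left(Q,v \right)} = 4 + Q$ ($l{\left(Q,v \right)} = Q + \left(5 - 1\right) = Q + 4 = 4 + Q$)
$\left(S{\left(-32,-75 \right)} + 105 l{\left(15,10 \right)}\right) \left(-40032 - 7913\right) = \left(\left(-32\right) \left(-75\right) + 105 \left(4 + 15\right)\right) \left(-40032 - 7913\right) = \left(2400 + 105 \cdot 19\right) \left(-47945\right) = \left(2400 + 1995\right) \left(-47945\right) = 4395 \left(-47945\right) = -210718275$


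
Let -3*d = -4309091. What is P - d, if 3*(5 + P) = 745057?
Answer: -3564049/3 ≈ -1.1880e+6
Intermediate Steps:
d = 4309091/3 (d = -⅓*(-4309091) = 4309091/3 ≈ 1.4364e+6)
P = 745042/3 (P = -5 + (⅓)*745057 = -5 + 745057/3 = 745042/3 ≈ 2.4835e+5)
P - d = 745042/3 - 1*4309091/3 = 745042/3 - 4309091/3 = -3564049/3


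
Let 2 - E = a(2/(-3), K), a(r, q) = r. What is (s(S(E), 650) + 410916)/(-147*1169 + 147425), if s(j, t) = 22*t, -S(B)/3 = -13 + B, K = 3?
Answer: -212608/12209 ≈ -17.414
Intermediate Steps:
E = 8/3 (E = 2 - 2/(-3) = 2 - 2*(-1)/3 = 2 - 1*(-⅔) = 2 + ⅔ = 8/3 ≈ 2.6667)
S(B) = 39 - 3*B (S(B) = -3*(-13 + B) = 39 - 3*B)
(s(S(E), 650) + 410916)/(-147*1169 + 147425) = (22*650 + 410916)/(-147*1169 + 147425) = (14300 + 410916)/(-171843 + 147425) = 425216/(-24418) = 425216*(-1/24418) = -212608/12209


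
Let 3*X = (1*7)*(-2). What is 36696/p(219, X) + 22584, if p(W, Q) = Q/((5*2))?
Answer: -392352/7 ≈ -56050.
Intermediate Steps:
X = -14/3 (X = ((1*7)*(-2))/3 = (7*(-2))/3 = (⅓)*(-14) = -14/3 ≈ -4.6667)
p(W, Q) = Q/10
36696/p(219, X) + 22584 = 36696/(((⅒)*(-14/3))) + 22584 = 36696/(-7/15) + 22584 = 36696*(-15/7) + 22584 = -550440/7 + 22584 = -392352/7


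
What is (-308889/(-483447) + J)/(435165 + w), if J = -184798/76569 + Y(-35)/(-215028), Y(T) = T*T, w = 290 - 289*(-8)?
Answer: -1574473255599155/387166142185114995252 ≈ -4.0667e-6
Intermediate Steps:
w = 2602 (w = 290 + 2312 = 2602)
Y(T) = T**2
J = -13276847123/5488159644 (J = -184798/76569 + (-35)**2/(-215028) = -184798*1/76569 + 1225*(-1/215028) = -184798/76569 - 1225/215028 = -13276847123/5488159644 ≈ -2.4192)
(-308889/(-483447) + J)/(435165 + w) = (-308889/(-483447) - 13276847123/5488159644)/(435165 + 2602) = (-308889*(-1/483447) - 13276847123/5488159644)/437767 = (102963/161149 - 13276847123/5488159644)*(1/437767) = -1574473255599155/884411438470956*1/437767 = -1574473255599155/387166142185114995252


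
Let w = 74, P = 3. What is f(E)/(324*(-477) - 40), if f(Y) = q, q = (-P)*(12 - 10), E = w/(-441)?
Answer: 3/77294 ≈ 3.8813e-5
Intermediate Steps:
E = -74/441 (E = 74/(-441) = 74*(-1/441) = -74/441 ≈ -0.16780)
q = -6 (q = (-1*3)*(12 - 10) = -3*2 = -6)
f(Y) = -6
f(E)/(324*(-477) - 40) = -6/(324*(-477) - 40) = -6/(-154548 - 40) = -6/(-154588) = -6*(-1/154588) = 3/77294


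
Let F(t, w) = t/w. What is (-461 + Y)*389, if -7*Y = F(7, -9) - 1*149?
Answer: -10773355/63 ≈ -1.7101e+5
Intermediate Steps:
Y = 1348/63 (Y = -(7/(-9) - 1*149)/7 = -(7*(-⅑) - 149)/7 = -(-7/9 - 149)/7 = -⅐*(-1348/9) = 1348/63 ≈ 21.397)
(-461 + Y)*389 = (-461 + 1348/63)*389 = -27695/63*389 = -10773355/63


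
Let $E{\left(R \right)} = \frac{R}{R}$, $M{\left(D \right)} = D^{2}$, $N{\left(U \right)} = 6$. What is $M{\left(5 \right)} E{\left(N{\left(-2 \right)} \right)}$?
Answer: $25$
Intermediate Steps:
$E{\left(R \right)} = 1$
$M{\left(5 \right)} E{\left(N{\left(-2 \right)} \right)} = 5^{2} \cdot 1 = 25 \cdot 1 = 25$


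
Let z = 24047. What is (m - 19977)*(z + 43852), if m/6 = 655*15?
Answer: 2646227727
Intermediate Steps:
m = 58950 (m = 6*(655*15) = 6*9825 = 58950)
(m - 19977)*(z + 43852) = (58950 - 19977)*(24047 + 43852) = 38973*67899 = 2646227727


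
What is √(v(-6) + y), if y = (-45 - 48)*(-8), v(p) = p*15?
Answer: √654 ≈ 25.573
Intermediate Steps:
v(p) = 15*p
y = 744 (y = -93*(-8) = 744)
√(v(-6) + y) = √(15*(-6) + 744) = √(-90 + 744) = √654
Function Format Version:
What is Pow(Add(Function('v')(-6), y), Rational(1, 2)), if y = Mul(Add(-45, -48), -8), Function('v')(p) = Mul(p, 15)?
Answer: Pow(654, Rational(1, 2)) ≈ 25.573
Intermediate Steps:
Function('v')(p) = Mul(15, p)
y = 744 (y = Mul(-93, -8) = 744)
Pow(Add(Function('v')(-6), y), Rational(1, 2)) = Pow(Add(Mul(15, -6), 744), Rational(1, 2)) = Pow(Add(-90, 744), Rational(1, 2)) = Pow(654, Rational(1, 2))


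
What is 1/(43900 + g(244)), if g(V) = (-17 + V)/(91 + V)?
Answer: 335/14706727 ≈ 2.2779e-5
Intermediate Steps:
g(V) = (-17 + V)/(91 + V)
1/(43900 + g(244)) = 1/(43900 + (-17 + 244)/(91 + 244)) = 1/(43900 + 227/335) = 1/(14706727/335) = 335/14706727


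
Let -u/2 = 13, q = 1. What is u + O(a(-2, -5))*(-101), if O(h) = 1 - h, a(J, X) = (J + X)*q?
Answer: -834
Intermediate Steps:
a(J, X) = J + X (a(J, X) = (J + X)*1 = J + X)
u = -26 (u = -2*13 = -26)
u + O(a(-2, -5))*(-101) = -26 + (1 - (-2 - 5))*(-101) = -26 + (1 - 1*(-7))*(-101) = -26 + (1 + 7)*(-101) = -26 + 8*(-101) = -26 - 808 = -834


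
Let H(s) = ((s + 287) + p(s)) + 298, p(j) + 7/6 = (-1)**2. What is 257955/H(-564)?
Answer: 309546/25 ≈ 12382.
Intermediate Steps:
p(j) = -1/6 (p(j) = -7/6 + (-1)**2 = -7/6 + 1 = -1/6)
H(s) = 3509/6 + s (H(s) = ((s + 287) - 1/6) + 298 = ((287 + s) - 1/6) + 298 = (1721/6 + s) + 298 = 3509/6 + s)
257955/H(-564) = 257955/(3509/6 - 564) = 257955/(125/6) = 257955*(6/125) = 309546/25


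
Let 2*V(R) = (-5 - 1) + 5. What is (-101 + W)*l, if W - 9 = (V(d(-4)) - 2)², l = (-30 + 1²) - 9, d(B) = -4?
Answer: 6517/2 ≈ 3258.5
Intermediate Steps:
l = -38 (l = (-30 + 1) - 9 = -29 - 9 = -38)
V(R) = -½ (V(R) = ((-5 - 1) + 5)/2 = (-6 + 5)/2 = (½)*(-1) = -½)
W = 61/4 (W = 9 + (-½ - 2)² = 9 + (-5/2)² = 9 + 25/4 = 61/4 ≈ 15.250)
(-101 + W)*l = (-101 + 61/4)*(-38) = -343/4*(-38) = 6517/2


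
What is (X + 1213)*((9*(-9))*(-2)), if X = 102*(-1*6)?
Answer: 97362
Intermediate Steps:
X = -612 (X = 102*(-6) = -612)
(X + 1213)*((9*(-9))*(-2)) = (-612 + 1213)*((9*(-9))*(-2)) = 601*(-81*(-2)) = 601*162 = 97362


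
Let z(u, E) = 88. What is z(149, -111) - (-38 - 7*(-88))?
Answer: -490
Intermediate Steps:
z(149, -111) - (-38 - 7*(-88)) = 88 - (-38 - 7*(-88)) = 88 - (-38 + 616) = 88 - 1*578 = 88 - 578 = -490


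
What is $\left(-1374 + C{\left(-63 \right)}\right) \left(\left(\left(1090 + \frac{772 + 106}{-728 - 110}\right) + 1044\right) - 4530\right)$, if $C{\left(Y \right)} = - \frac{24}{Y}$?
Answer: $\frac{28971855098}{8799} \approx 3.2926 \cdot 10^{6}$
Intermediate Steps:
$\left(-1374 + C{\left(-63 \right)}\right) \left(\left(\left(1090 + \frac{772 + 106}{-728 - 110}\right) + 1044\right) - 4530\right) = \left(-1374 - \frac{24}{-63}\right) \left(\left(\left(1090 + \frac{772 + 106}{-728 - 110}\right) + 1044\right) - 4530\right) = \left(-1374 - - \frac{8}{21}\right) \left(\left(\left(1090 + \frac{878}{-838}\right) + 1044\right) - 4530\right) = \left(-1374 + \frac{8}{21}\right) \left(\left(\left(1090 + 878 \left(- \frac{1}{838}\right)\right) + 1044\right) - 4530\right) = - \frac{28846 \left(\left(\left(1090 - \frac{439}{419}\right) + 1044\right) - 4530\right)}{21} = - \frac{28846 \left(\left(\frac{456271}{419} + 1044\right) - 4530\right)}{21} = - \frac{28846 \left(\frac{893707}{419} - 4530\right)}{21} = \left(- \frac{28846}{21}\right) \left(- \frac{1004363}{419}\right) = \frac{28971855098}{8799}$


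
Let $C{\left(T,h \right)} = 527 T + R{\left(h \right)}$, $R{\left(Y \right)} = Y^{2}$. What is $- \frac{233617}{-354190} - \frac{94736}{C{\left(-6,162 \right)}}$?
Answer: $- \frac{14081098123}{4087706790} \approx -3.4447$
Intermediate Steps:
$C{\left(T,h \right)} = h^{2} + 527 T$ ($C{\left(T,h \right)} = 527 T + h^{2} = h^{2} + 527 T$)
$- \frac{233617}{-354190} - \frac{94736}{C{\left(-6,162 \right)}} = - \frac{233617}{-354190} - \frac{94736}{162^{2} + 527 \left(-6\right)} = \left(-233617\right) \left(- \frac{1}{354190}\right) - \frac{94736}{26244 - 3162} = \frac{233617}{354190} - \frac{94736}{23082} = \frac{233617}{354190} - \frac{47368}{11541} = - \frac{14081098123}{4087706790}$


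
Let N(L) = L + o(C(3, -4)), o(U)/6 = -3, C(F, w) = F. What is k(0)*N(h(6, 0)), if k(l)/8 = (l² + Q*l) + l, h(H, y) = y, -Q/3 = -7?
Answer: 0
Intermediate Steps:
Q = 21 (Q = -3*(-7) = 21)
o(U) = -18 (o(U) = 6*(-3) = -18)
k(l) = 8*l² + 176*l (k(l) = 8*((l² + 21*l) + l) = 8*(l² + 22*l) = 8*l² + 176*l)
N(L) = -18 + L (N(L) = L - 18 = -18 + L)
k(0)*N(h(6, 0)) = (8*0*(22 + 0))*(-18 + 0) = (8*0*22)*(-18) = 0*(-18) = 0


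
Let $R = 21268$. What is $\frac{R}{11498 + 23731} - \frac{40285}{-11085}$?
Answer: $\frac{36776801}{8678077} \approx 4.2379$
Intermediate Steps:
$\frac{R}{11498 + 23731} - \frac{40285}{-11085} = \frac{21268}{11498 + 23731} - \frac{40285}{-11085} = \frac{21268}{35229} - - \frac{8057}{2217} = 21268 \cdot \frac{1}{35229} + \frac{8057}{2217} = \frac{21268}{35229} + \frac{8057}{2217} = \frac{36776801}{8678077}$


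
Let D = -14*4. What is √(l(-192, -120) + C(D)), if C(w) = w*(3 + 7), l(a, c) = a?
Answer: 4*I*√47 ≈ 27.423*I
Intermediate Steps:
D = -56
C(w) = 10*w (C(w) = w*10 = 10*w)
√(l(-192, -120) + C(D)) = √(-192 + 10*(-56)) = √(-192 - 560) = √(-752) = 4*I*√47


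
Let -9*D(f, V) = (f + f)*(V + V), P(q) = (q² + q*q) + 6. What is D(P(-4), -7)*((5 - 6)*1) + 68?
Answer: -452/9 ≈ -50.222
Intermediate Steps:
P(q) = 6 + 2*q² (P(q) = (q² + q²) + 6 = 2*q² + 6 = 6 + 2*q²)
D(f, V) = -4*V*f/9 (D(f, V) = -(f + f)*(V + V)/9 = -2*f*2*V/9 = -4*V*f/9)
D(P(-4), -7)*((5 - 6)*1) + 68 = (-4/9*(-7)*(6 + 2*(-4)²))*((5 - 6)*1) + 68 = (-4/9*(-7)*(6 + 2*16))*(-1*1) + 68 = -4/9*(-7)*(6 + 32)*(-1) + 68 = -4/9*(-7)*38*(-1) + 68 = (1064/9)*(-1) + 68 = -1064/9 + 68 = -452/9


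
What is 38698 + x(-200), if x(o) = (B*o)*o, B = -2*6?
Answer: -441302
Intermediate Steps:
B = -12
x(o) = -12*o**2 (x(o) = (-12*o)*o = -12*o**2)
38698 + x(-200) = 38698 - 12*(-200)**2 = 38698 - 12*40000 = 38698 - 480000 = -441302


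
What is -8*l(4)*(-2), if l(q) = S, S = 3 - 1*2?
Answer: 16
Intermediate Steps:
S = 1 (S = 3 - 2 = 1)
l(q) = 1
-8*l(4)*(-2) = -8*(-2) = 16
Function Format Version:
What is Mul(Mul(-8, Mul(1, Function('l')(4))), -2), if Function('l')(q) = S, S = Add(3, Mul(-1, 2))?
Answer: 16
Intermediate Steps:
S = 1 (S = Add(3, -2) = 1)
Function('l')(q) = 1
Mul(Mul(-8, Mul(1, Function('l')(4))), -2) = Mul(Mul(-8, Mul(1, 1)), -2) = Mul(Mul(-8, 1), -2) = Mul(-8, -2) = 16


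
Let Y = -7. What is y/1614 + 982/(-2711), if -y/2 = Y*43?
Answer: 23537/2187777 ≈ 0.010758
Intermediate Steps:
y = 602 (y = -(-14)*43 = -2*(-301) = 602)
y/1614 + 982/(-2711) = 602/1614 + 982/(-2711) = 602*(1/1614) + 982*(-1/2711) = 301/807 - 982/2711 = 23537/2187777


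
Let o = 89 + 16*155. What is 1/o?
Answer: 1/2569 ≈ 0.00038926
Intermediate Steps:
o = 2569 (o = 89 + 2480 = 2569)
1/o = 1/2569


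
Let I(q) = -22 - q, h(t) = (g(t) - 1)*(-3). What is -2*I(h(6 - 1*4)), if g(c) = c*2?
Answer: 26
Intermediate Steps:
g(c) = 2*c
h(t) = 3 - 6*t (h(t) = (2*t - 1)*(-3) = (-1 + 2*t)*(-3) = 3 - 6*t)
-2*I(h(6 - 1*4)) = -2*(-22 - (3 - 6*(6 - 1*4))) = -2*(-22 - (3 - 6*(6 - 4))) = -2*(-22 - (3 - 6*2)) = -2*(-22 - (3 - 12)) = -2*(-22 - 1*(-9)) = -2*(-22 + 9) = -2*(-13) = 26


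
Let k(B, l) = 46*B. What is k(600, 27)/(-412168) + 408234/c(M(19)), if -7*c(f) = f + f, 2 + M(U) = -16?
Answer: 24538040533/309126 ≈ 79379.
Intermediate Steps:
M(U) = -18 (M(U) = -2 - 16 = -18)
c(f) = -2*f/7 (c(f) = -(f + f)/7 = -2*f/7)
k(600, 27)/(-412168) + 408234/c(M(19)) = (46*600)/(-412168) + 408234/((-2/7*(-18))) = 27600*(-1/412168) + 408234/(36/7) = -3450/51521 + 408234*(7/36) = -3450/51521 + 476273/6 = 24538040533/309126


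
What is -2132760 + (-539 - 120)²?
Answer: -1698479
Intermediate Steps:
-2132760 + (-539 - 120)² = -2132760 + (-659)² = -2132760 + 434281 = -1698479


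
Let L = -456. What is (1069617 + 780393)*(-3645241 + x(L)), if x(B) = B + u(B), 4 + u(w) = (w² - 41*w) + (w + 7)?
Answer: -6326142495180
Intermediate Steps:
u(w) = 3 + w² - 40*w (u(w) = -4 + ((w² - 41*w) + (w + 7)) = -4 + ((w² - 41*w) + (7 + w)) = -4 + (7 + w² - 40*w) = 3 + w² - 40*w)
x(B) = 3 + B² - 39*B (x(B) = B + (3 + B² - 40*B) = 3 + B² - 39*B)
(1069617 + 780393)*(-3645241 + x(L)) = (1069617 + 780393)*(-3645241 + (3 + (-456)² - 39*(-456))) = 1850010*(-3645241 + (3 + 207936 + 17784)) = 1850010*(-3645241 + 225723) = 1850010*(-3419518) = -6326142495180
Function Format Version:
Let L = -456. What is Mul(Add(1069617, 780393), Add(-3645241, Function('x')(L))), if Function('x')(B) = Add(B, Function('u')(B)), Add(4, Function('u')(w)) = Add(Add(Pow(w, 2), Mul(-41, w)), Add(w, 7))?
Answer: -6326142495180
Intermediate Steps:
Function('u')(w) = Add(3, Pow(w, 2), Mul(-40, w)) (Function('u')(w) = Add(-4, Add(Add(Pow(w, 2), Mul(-41, w)), Add(w, 7))) = Add(-4, Add(Add(Pow(w, 2), Mul(-41, w)), Add(7, w))) = Add(-4, Add(7, Pow(w, 2), Mul(-40, w))) = Add(3, Pow(w, 2), Mul(-40, w)))
Function('x')(B) = Add(3, Pow(B, 2), Mul(-39, B)) (Function('x')(B) = Add(B, Add(3, Pow(B, 2), Mul(-40, B))) = Add(3, Pow(B, 2), Mul(-39, B)))
Mul(Add(1069617, 780393), Add(-3645241, Function('x')(L))) = Mul(Add(1069617, 780393), Add(-3645241, Add(3, Pow(-456, 2), Mul(-39, -456)))) = Mul(1850010, Add(-3645241, Add(3, 207936, 17784))) = Mul(1850010, Add(-3645241, 225723)) = Mul(1850010, -3419518) = -6326142495180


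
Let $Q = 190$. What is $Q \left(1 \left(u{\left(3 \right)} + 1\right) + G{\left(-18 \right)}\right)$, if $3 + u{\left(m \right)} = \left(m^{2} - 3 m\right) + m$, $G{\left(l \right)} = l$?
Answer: $-3230$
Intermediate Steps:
$u{\left(m \right)} = -3 + m^{2} - 2 m$ ($u{\left(m \right)} = -3 + \left(\left(m^{2} - 3 m\right) + m\right) = -3 + \left(m^{2} - 2 m\right) = -3 + m^{2} - 2 m$)
$Q \left(1 \left(u{\left(3 \right)} + 1\right) + G{\left(-18 \right)}\right) = 190 \left(1 \left(\left(-3 + 3^{2} - 6\right) + 1\right) - 18\right) = 190 \left(1 \left(\left(-3 + 9 - 6\right) + 1\right) - 18\right) = 190 \left(1 \left(0 + 1\right) - 18\right) = 190 \left(1 \cdot 1 - 18\right) = 190 \left(1 - 18\right) = 190 \left(-17\right) = -3230$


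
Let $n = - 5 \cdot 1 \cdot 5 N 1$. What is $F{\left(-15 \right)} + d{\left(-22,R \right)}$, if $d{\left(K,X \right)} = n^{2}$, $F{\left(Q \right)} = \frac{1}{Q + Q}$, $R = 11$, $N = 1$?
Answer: $\frac{18749}{30} \approx 624.97$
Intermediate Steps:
$F{\left(Q \right)} = \frac{1}{2 Q}$
$n = -25$ ($n = - 5 \cdot 1 \cdot 5 \cdot 1 \cdot 1 = - 5 \cdot 5 \cdot 1 \cdot 1 = \left(-5\right) 5 \cdot 1 = \left(-25\right) 1 = -25$)
$d{\left(K,X \right)} = 625$ ($d{\left(K,X \right)} = \left(-25\right)^{2} = 625$)
$F{\left(-15 \right)} + d{\left(-22,R \right)} = \frac{1}{2 \left(-15\right)} + 625 = \frac{1}{2} \left(- \frac{1}{15}\right) + 625 = - \frac{1}{30} + 625 = \frac{18749}{30}$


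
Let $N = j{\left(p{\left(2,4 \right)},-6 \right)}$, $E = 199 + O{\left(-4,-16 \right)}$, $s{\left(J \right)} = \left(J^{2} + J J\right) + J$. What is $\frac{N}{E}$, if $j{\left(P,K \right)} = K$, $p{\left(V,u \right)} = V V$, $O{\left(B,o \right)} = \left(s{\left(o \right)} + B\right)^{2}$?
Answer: $- \frac{6}{242263} \approx -2.4766 \cdot 10^{-5}$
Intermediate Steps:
$s{\left(J \right)} = J + 2 J^{2}$ ($s{\left(J \right)} = \left(J^{2} + J^{2}\right) + J = 2 J^{2} + J = J + 2 J^{2}$)
$O{\left(B,o \right)} = \left(B + o \left(1 + 2 o\right)\right)^{2}$ ($O{\left(B,o \right)} = \left(o \left(1 + 2 o\right) + B\right)^{2} = \left(B + o \left(1 + 2 o\right)\right)^{2}$)
$p{\left(V,u \right)} = V^{2}$
$E = 242263$ ($E = 199 + \left(-4 - 16 \left(1 + 2 \left(-16\right)\right)\right)^{2} = 199 + \left(-4 - 16 \left(1 - 32\right)\right)^{2} = 199 + \left(-4 - -496\right)^{2} = 199 + \left(-4 + 496\right)^{2} = 199 + 492^{2} = 199 + 242064 = 242263$)
$N = -6$
$\frac{N}{E} = - \frac{6}{242263}$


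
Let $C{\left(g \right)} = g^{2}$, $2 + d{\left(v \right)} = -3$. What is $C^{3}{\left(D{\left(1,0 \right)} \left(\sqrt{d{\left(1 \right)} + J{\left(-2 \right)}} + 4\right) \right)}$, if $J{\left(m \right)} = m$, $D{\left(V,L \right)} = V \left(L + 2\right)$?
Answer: $64 \left(4 + i \sqrt{7}\right)^{6} \approx -7.2749 \cdot 10^{5} - 2.777 \cdot 10^{5} i$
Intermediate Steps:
$d{\left(v \right)} = -5$ ($d{\left(v \right)} = -2 - 3 = -5$)
$D{\left(V,L \right)} = V \left(2 + L\right)$
$C^{3}{\left(D{\left(1,0 \right)} \left(\sqrt{d{\left(1 \right)} + J{\left(-2 \right)}} + 4\right) \right)} = \left(\left(1 \left(2 + 0\right) \left(\sqrt{-5 - 2} + 4\right)\right)^{2}\right)^{3} = \left(\left(1 \cdot 2 \left(\sqrt{-7} + 4\right)\right)^{2}\right)^{3} = \left(\left(2 \left(i \sqrt{7} + 4\right)\right)^{2}\right)^{3} = \left(\left(2 \left(4 + i \sqrt{7}\right)\right)^{2}\right)^{3} = \left(\left(8 + 2 i \sqrt{7}\right)^{2}\right)^{3} = \left(8 + 2 i \sqrt{7}\right)^{6}$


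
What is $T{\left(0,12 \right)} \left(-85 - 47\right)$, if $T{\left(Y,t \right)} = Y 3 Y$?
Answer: $0$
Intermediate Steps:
$T{\left(Y,t \right)} = 3 Y^{2}$ ($T{\left(Y,t \right)} = 3 Y Y = 3 Y^{2}$)
$T{\left(0,12 \right)} \left(-85 - 47\right) = 3 \cdot 0^{2} \left(-85 - 47\right) = 3 \cdot 0 \left(-132\right) = 0 \left(-132\right) = 0$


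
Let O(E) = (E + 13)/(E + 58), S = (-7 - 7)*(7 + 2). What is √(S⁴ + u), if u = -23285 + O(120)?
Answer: √7985131322918/178 ≈ 15875.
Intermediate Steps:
S = -126 (S = -14*9 = -126)
O(E) = (13 + E)/(58 + E)
u = -4144597/178 (u = -23285 + (13 + 120)/(58 + 120) = -23285 + 133/178 = -4144597/178 ≈ -23284.)
√(S⁴ + u) = √((-126)⁴ - 4144597/178) = √(252047376 - 4144597/178) = √(44860288331/178) = √7985131322918/178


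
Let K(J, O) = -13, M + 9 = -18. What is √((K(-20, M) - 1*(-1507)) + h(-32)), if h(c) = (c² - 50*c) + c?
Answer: 3*√454 ≈ 63.922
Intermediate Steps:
M = -27 (M = -9 - 18 = -27)
h(c) = c² - 49*c
√((K(-20, M) - 1*(-1507)) + h(-32)) = √((-13 - 1*(-1507)) - 32*(-49 - 32)) = √((-13 + 1507) - 32*(-81)) = √(1494 + 2592) = √4086 = 3*√454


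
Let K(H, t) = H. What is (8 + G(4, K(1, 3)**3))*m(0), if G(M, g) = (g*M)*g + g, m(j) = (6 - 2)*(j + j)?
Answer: 0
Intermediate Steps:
m(j) = 8*j (m(j) = 4*(2*j) = 8*j)
G(M, g) = g + M*g**2 (G(M, g) = (M*g)*g + g = M*g**2 + g = g + M*g**2)
(8 + G(4, K(1, 3)**3))*m(0) = (8 + 1**3*(1 + 4*1**3))*(8*0) = (8 + 1*(1 + 4*1))*0 = (8 + 1*(1 + 4))*0 = (8 + 1*5)*0 = (8 + 5)*0 = 13*0 = 0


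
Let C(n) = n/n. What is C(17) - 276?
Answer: -275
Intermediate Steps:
C(n) = 1
C(17) - 276 = 1 - 276 = -275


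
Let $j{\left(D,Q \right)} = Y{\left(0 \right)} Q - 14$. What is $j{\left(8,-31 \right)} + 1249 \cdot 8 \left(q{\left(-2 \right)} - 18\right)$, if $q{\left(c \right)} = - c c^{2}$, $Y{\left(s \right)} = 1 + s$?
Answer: $-99965$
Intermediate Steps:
$q{\left(c \right)} = - c^{3}$
$j{\left(D,Q \right)} = -14 + Q$ ($j{\left(D,Q \right)} = \left(1 + 0\right) Q - 14 = 1 Q - 14 = Q - 14 = -14 + Q$)
$j{\left(8,-31 \right)} + 1249 \cdot 8 \left(q{\left(-2 \right)} - 18\right) = \left(-14 - 31\right) + 1249 \cdot 8 \left(- \left(-2\right)^{3} - 18\right) = -45 + 1249 \cdot 8 \left(\left(-1\right) \left(-8\right) - 18\right) = -45 + 1249 \cdot 8 \left(8 - 18\right) = -45 + 1249 \cdot 8 \left(-10\right) = -45 + 1249 \left(-80\right) = -45 - 99920 = -99965$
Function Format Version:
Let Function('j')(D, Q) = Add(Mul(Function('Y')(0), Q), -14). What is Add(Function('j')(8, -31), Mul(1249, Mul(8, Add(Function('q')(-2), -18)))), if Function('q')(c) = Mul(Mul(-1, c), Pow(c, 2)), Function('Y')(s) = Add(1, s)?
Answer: -99965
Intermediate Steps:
Function('q')(c) = Mul(-1, Pow(c, 3))
Function('j')(D, Q) = Add(-14, Q) (Function('j')(D, Q) = Add(Mul(Add(1, 0), Q), -14) = Add(Mul(1, Q), -14) = Add(Q, -14) = Add(-14, Q))
Add(Function('j')(8, -31), Mul(1249, Mul(8, Add(Function('q')(-2), -18)))) = Add(Add(-14, -31), Mul(1249, Mul(8, Add(Mul(-1, Pow(-2, 3)), -18)))) = Add(-45, Mul(1249, Mul(8, Add(Mul(-1, -8), -18)))) = Add(-45, Mul(1249, Mul(8, Add(8, -18)))) = Add(-45, Mul(1249, Mul(8, -10))) = Add(-45, Mul(1249, -80)) = Add(-45, -99920) = -99965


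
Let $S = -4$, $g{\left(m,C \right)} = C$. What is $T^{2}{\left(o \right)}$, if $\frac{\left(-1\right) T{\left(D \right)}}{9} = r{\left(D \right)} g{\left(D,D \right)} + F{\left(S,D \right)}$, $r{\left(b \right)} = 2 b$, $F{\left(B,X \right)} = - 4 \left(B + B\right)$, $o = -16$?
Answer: $23970816$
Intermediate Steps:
$F{\left(B,X \right)} = - 8 B$ ($F{\left(B,X \right)} = - 4 \cdot 2 B = - 8 B$)
$T{\left(D \right)} = -288 - 18 D^{2}$ ($T{\left(D \right)} = - 9 \left(2 D D - -32\right) = - 9 \left(2 D^{2} + 32\right) = - 9 \left(32 + 2 D^{2}\right) = -288 - 18 D^{2}$)
$T^{2}{\left(o \right)} = \left(-288 - 18 \left(-16\right)^{2}\right)^{2} = \left(-288 - 4608\right)^{2} = \left(-4896\right)^{2} = 23970816$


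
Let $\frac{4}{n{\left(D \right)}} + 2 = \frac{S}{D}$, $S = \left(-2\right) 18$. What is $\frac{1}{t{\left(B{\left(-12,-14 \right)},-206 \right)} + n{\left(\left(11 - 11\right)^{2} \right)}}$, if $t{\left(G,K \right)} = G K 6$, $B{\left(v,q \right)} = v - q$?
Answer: $- \frac{1}{2472} \approx -0.00040453$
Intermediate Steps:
$S = -36$
$t{\left(G,K \right)} = 6 G K$
$n{\left(D \right)} = \frac{4}{-2 - \frac{36}{D}}$
$\frac{1}{t{\left(B{\left(-12,-14 \right)},-206 \right)} + n{\left(\left(11 - 11\right)^{2} \right)}} = \frac{1}{6 \left(-12 - -14\right) \left(-206\right) - \frac{2 \left(11 - 11\right)^{2}}{18 + \left(11 - 11\right)^{2}}} = \frac{1}{6 \left(-12 + 14\right) \left(-206\right) - \frac{2 \cdot 0^{2}}{18 + 0^{2}}} = \frac{1}{6 \cdot 2 \left(-206\right) - \frac{0}{18 + 0}} = \frac{1}{-2472 - \frac{0}{18}} = \frac{1}{-2472 - 0 \cdot \frac{1}{18}} = \frac{1}{-2472 + 0} = \frac{1}{-2472} = - \frac{1}{2472}$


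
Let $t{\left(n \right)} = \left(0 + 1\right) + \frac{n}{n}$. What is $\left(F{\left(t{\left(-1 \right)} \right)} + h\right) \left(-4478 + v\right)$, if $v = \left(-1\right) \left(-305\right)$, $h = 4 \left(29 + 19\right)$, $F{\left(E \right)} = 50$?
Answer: $-1009866$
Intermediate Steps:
$t{\left(n \right)} = 2$ ($t{\left(n \right)} = 1 + 1 = 2$)
$h = 192$ ($h = 4 \cdot 48 = 192$)
$v = 305$
$\left(F{\left(t{\left(-1 \right)} \right)} + h\right) \left(-4478 + v\right) = \left(50 + 192\right) \left(-4478 + 305\right) = 242 \left(-4173\right) = -1009866$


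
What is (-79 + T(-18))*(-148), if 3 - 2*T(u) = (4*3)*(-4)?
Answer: 7918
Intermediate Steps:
T(u) = 51/2 (T(u) = 3/2 - 4*3*(-4)/2 = 3/2 - 6*(-4) = 3/2 - ½*(-48) = 3/2 + 24 = 51/2)
(-79 + T(-18))*(-148) = (-79 + 51/2)*(-148) = -107/2*(-148) = 7918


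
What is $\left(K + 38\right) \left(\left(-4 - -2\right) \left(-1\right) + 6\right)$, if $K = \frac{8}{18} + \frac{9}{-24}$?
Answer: $\frac{2741}{9} \approx 304.56$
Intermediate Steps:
$K = \frac{5}{72}$ ($K = 8 \cdot \frac{1}{18} + 9 \left(- \frac{1}{24}\right) = \frac{4}{9} - \frac{3}{8} = \frac{5}{72} \approx 0.069444$)
$\left(K + 38\right) \left(\left(-4 - -2\right) \left(-1\right) + 6\right) = \left(\frac{5}{72} + 38\right) \left(\left(-4 - -2\right) \left(-1\right) + 6\right) = \frac{2741 \left(\left(-4 + 2\right) \left(-1\right) + 6\right)}{72} = \frac{2741 \left(\left(-2\right) \left(-1\right) + 6\right)}{72} = \frac{2741 \left(2 + 6\right)}{72} = \frac{2741}{72} \cdot 8 = \frac{2741}{9}$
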